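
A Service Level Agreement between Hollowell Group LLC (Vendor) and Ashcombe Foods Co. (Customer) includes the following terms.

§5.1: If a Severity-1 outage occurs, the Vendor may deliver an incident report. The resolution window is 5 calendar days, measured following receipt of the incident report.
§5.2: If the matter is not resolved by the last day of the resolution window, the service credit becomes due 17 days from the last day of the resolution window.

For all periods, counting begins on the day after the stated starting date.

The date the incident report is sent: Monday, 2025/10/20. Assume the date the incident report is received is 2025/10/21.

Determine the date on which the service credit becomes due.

2025/11/12

Adding 5 calendar days to 2025/10/21 gives 2025/10/26, which is the last day of the resolution window.
The date on which the service credit becomes due: 2025/10/26 + 17 days = 2025/11/12.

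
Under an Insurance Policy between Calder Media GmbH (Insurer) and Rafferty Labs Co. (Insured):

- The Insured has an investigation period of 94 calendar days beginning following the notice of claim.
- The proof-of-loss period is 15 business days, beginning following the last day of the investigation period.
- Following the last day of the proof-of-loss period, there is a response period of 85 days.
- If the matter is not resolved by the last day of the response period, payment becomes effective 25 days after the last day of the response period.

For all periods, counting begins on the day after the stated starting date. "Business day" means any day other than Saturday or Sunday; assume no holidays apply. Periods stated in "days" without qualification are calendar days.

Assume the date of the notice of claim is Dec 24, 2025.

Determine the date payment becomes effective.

Aug 5, 2026

The last day of the investigation period: Dec 24, 2025 + 94 days = Mar 28, 2026.
The last day of the proof-of-loss period: counting 15 business days from Saturday, Mar 28, 2026 (Mar 30, Mar 31, Apr 1, Apr 2, …, Apr 15, Apr 16, Apr 17, skipping weekends) reaches Friday, Apr 17, 2026.
The last day of the response period: 85 calendar days after Apr 17, 2026 is Jul 11, 2026.
Adding 25 calendar days to Jul 11, 2026 gives Aug 5, 2026, which is the date payment becomes effective.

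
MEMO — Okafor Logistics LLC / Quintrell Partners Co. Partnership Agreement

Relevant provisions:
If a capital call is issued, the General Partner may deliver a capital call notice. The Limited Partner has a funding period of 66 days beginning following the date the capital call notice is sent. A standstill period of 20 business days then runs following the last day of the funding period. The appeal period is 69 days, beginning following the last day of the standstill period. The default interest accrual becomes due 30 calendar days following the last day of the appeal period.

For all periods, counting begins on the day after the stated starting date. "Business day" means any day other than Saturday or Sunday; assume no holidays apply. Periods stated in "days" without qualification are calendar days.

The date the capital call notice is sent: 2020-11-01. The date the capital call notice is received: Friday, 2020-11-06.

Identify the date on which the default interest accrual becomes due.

The last day of the funding period: 2020-11-01 + 66 days = 2021-01-06.
The last day of the standstill period: 20 business days after Wednesday, 2021-01-06, skipping weekends — Jan 7, Jan 8, Jan 11, Jan 12, …, Feb 1, Feb 2, Feb 3 — lands on Wednesday, 2021-02-03.
The last day of the appeal period: 69 calendar days after 2021-02-03 is 2021-04-13.
The date on which the default interest accrual becomes due: 2021-04-13 + 30 days = 2021-05-13.

2021-05-13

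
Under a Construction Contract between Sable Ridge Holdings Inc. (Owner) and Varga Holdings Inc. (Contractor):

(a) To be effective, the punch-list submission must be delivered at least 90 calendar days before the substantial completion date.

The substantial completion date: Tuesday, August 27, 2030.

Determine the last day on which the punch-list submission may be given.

May 29, 2030

August 27, 2030 minus 90 days is May 29, 2030.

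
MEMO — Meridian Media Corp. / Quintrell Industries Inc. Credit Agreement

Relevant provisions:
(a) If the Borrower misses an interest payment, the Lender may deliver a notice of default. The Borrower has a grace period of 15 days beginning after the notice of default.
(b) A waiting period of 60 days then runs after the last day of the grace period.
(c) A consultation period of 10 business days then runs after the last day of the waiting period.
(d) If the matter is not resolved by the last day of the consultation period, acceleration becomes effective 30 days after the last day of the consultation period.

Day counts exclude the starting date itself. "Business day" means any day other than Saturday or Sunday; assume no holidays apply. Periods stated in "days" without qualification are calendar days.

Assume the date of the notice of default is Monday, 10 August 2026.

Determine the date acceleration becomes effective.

The last day of the grace period: 15 calendar days after 10 August 2026 is 25 August 2026.
The last day of the waiting period: 25 August 2026 + 60 days = 24 October 2026.
The last day of the consultation period: counting 10 business days from Saturday, 24 October 2026 (Oct 26, Oct 27, Oct 28, Oct 29, Oct 30, Nov 2, Nov 3, Nov 4, Nov 5, Nov 6, skipping weekends) reaches Friday, 6 November 2026.
The date acceleration becomes effective: 30 calendar days after 6 November 2026 is 6 December 2026.

6 December 2026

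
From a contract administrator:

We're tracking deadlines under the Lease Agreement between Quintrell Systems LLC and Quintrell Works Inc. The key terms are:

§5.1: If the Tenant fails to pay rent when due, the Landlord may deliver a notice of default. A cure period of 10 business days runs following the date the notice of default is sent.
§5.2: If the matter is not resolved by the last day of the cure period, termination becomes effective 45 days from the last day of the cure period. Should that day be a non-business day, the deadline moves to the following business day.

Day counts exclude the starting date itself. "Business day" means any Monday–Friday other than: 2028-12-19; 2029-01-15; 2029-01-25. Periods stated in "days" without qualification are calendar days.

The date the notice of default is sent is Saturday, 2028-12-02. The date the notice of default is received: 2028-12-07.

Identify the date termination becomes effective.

The last day of the cure period: counting 10 business days from Saturday, 2028-12-02 (Dec 4, Dec 5, Dec 6, Dec 7, Dec 8, Dec 11, Dec 12, Dec 13, Dec 14, Dec 15, skipping weekends) reaches Friday, 2028-12-15.
The date termination becomes effective: 45 calendar days after 2028-12-15 is 2029-01-29. 2029-01-29 is a Monday and is not a listed holiday, so no roll-forward applies.

2029-01-29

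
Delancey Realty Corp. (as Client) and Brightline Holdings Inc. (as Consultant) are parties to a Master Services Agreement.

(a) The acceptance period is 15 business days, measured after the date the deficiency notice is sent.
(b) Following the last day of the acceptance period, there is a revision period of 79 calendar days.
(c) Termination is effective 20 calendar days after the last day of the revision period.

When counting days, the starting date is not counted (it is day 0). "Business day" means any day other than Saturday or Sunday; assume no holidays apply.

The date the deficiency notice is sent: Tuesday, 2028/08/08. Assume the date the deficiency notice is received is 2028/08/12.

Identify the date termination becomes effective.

The last day of the acceptance period: counting 15 business days from Tuesday, 2028/08/08 (Aug 9, Aug 10, Aug 11, Aug 14, …, Aug 25, Aug 28, Aug 29, skipping weekends) reaches Tuesday, 2028/08/29.
Adding 79 calendar days to 2028/08/29 gives 2028/11/16, which is the last day of the revision period.
The date termination becomes effective: 2028/11/16 + 20 days = 2028/12/06.

2028/12/06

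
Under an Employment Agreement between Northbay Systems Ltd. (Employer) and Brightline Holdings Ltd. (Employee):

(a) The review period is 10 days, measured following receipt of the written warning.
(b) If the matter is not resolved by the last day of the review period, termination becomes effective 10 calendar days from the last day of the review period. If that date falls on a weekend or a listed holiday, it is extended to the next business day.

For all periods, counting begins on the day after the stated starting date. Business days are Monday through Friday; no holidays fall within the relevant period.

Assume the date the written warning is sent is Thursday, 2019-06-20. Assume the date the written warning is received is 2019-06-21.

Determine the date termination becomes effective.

The last day of the review period: 10 calendar days after 2019-06-21 is 2019-07-01.
The date termination becomes effective: 10 calendar days after 2019-07-01 is 2019-07-11. 2019-07-11 is a Thursday, so no roll-forward applies.

2019-07-11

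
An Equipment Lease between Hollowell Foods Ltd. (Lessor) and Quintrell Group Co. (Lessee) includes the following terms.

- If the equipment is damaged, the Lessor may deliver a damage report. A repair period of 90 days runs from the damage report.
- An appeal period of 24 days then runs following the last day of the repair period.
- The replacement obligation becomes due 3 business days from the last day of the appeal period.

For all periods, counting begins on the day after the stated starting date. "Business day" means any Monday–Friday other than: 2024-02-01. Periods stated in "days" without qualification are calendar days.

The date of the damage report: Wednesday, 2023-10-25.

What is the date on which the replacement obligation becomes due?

Adding 90 calendar days to 2023-10-25 gives 2024-01-23, which is the last day of the repair period.
Adding 24 calendar days to 2024-01-23 gives 2024-02-16, which is the last day of the appeal period.
From Friday, 2024-02-16, 3 business days (Feb 19, Feb 20, Feb 21, skipping weekends) brings us to Wednesday, 2024-02-21, which is the date on which the replacement obligation becomes due.

2024-02-21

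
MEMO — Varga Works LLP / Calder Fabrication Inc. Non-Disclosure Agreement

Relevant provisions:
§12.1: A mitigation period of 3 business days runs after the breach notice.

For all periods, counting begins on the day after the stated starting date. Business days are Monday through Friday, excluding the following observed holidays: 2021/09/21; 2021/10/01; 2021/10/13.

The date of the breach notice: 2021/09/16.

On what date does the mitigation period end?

2021/09/22

From Thursday, 2021/09/16, 3 business days (Sep 17, Sep 20, Sep 22, skipping weekends and the listed holiday on Sep 21) brings us to Wednesday, 2021/09/22, which is the last day of the mitigation period.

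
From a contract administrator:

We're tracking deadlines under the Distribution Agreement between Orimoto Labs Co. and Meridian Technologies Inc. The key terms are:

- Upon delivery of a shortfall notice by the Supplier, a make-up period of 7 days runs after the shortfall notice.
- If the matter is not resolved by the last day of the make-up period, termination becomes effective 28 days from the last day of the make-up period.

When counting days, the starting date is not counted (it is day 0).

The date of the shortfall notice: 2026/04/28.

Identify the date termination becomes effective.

2026/06/02

The last day of the make-up period: 2026/04/28 + 7 days = 2026/05/05.
The date termination becomes effective: 2026/05/05 + 28 days = 2026/06/02.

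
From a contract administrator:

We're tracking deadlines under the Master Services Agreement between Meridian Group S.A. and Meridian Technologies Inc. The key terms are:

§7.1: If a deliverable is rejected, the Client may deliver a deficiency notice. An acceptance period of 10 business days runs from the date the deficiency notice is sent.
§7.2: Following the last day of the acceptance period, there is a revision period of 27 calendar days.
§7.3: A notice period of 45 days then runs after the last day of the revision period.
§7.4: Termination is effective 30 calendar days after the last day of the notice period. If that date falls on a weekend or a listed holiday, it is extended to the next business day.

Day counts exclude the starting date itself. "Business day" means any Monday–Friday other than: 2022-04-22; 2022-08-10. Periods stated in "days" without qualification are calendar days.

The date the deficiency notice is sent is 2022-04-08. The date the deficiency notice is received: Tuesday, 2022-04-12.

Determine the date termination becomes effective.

The last day of the acceptance period: 10 business days after Friday, 2022-04-08, skipping weekends and the listed holiday on Apr 22 — Apr 11, Apr 12, Apr 13, Apr 14, Apr 15, Apr 18, Apr 19, Apr 20, Apr 21, Apr 25 — lands on Monday, 2022-04-25.
The last day of the revision period: 27 calendar days after 2022-04-25 is 2022-05-22.
The last day of the notice period: 2022-05-22 + 45 days = 2022-07-06.
The date termination becomes effective: 2022-07-06 + 30 days = 2022-08-05. 2022-08-05 is a Friday and is not a listed holiday, so no roll-forward applies.

2022-08-05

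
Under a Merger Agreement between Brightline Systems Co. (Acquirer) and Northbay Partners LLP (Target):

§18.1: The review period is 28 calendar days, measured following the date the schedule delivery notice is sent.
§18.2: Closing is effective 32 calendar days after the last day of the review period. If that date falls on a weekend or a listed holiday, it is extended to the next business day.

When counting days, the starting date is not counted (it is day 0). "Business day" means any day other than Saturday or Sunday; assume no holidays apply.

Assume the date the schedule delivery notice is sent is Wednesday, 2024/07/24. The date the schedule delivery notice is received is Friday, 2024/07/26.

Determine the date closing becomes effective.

Adding 28 calendar days to 2024/07/24 gives 2024/08/21, which is the last day of the review period.
Adding 32 calendar days to 2024/08/21 gives 2024/09/22, which is the date closing becomes effective. That falls on a Sunday, so it rolls to the next business day, Monday, 2024/09/23.

2024/09/23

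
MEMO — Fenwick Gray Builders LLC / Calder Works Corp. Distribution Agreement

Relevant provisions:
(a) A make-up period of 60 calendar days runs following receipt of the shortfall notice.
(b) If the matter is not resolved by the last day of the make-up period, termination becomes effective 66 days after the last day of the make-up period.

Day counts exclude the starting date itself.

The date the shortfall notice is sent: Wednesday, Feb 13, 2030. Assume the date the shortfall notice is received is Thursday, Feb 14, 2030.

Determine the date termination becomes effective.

The last day of the make-up period: 60 calendar days after Feb 14, 2030 is Apr 15, 2030.
The date termination becomes effective: 66 calendar days after Apr 15, 2030 is Jun 20, 2030.

Jun 20, 2030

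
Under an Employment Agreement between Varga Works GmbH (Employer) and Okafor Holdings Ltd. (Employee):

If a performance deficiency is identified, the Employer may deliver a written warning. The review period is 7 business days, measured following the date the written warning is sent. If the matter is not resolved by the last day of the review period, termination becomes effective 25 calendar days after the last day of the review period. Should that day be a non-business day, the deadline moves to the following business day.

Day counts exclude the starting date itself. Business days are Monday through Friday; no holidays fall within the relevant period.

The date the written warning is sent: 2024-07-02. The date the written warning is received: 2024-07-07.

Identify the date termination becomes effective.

2024-08-05

From Tuesday, 2024-07-02, 7 business days (Jul 3, Jul 4, Jul 5, Jul 8, Jul 9, Jul 10, Jul 11, skipping weekends) brings us to Thursday, 2024-07-11, which is the last day of the review period.
The date termination becomes effective: 25 calendar days after 2024-07-11 is 2024-08-05. 2024-08-05 is a Monday, so no roll-forward applies.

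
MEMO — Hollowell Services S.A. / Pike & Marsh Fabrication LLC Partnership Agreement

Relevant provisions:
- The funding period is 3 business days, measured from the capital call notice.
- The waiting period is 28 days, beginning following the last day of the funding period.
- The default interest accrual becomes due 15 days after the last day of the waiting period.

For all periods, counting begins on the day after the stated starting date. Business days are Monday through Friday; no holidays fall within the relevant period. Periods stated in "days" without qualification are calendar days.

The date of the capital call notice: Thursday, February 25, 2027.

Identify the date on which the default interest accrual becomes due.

April 14, 2027

The last day of the funding period: counting 3 business days from Thursday, February 25, 2027 (Feb 26, Mar 1, Mar 2, skipping weekends) reaches Tuesday, March 2, 2027.
Adding 28 calendar days to March 2, 2027 gives March 30, 2027, which is the last day of the waiting period.
Adding 15 calendar days to March 30, 2027 gives April 14, 2027, which is the date on which the default interest accrual becomes due.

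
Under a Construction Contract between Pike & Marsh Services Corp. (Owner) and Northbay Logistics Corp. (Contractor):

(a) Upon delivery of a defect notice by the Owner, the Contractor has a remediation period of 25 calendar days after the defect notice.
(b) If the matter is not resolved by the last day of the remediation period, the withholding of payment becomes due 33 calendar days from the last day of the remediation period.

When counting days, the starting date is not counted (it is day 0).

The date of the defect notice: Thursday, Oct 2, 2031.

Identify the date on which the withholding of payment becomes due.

Adding 25 calendar days to Oct 2, 2031 gives Oct 27, 2031, which is the last day of the remediation period.
The date on which the withholding of payment becomes due: Oct 27, 2031 + 33 days = Nov 29, 2031.

Nov 29, 2031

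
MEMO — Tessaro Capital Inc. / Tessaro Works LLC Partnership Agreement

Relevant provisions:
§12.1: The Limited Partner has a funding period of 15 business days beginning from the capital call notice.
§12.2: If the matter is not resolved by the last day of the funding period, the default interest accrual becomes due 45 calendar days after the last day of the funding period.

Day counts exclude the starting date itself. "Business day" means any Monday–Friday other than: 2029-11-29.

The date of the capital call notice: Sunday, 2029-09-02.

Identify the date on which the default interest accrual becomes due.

2029-11-05

The last day of the funding period: counting 15 business days from Sunday, 2029-09-02 (Sep 3, Sep 4, Sep 5, Sep 6, …, Sep 19, Sep 20, Sep 21, skipping weekends) reaches Friday, 2029-09-21.
The date on which the default interest accrual becomes due: 45 calendar days after 2029-09-21 is 2029-11-05.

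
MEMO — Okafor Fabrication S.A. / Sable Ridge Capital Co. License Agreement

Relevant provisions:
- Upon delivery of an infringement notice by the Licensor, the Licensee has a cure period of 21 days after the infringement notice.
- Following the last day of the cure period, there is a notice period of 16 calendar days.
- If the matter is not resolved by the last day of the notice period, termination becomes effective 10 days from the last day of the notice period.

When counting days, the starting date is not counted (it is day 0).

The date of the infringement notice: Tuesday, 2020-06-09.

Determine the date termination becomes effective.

The last day of the cure period: 2020-06-09 + 21 days = 2020-06-30.
The last day of the notice period: 16 calendar days after 2020-06-30 is 2020-07-16.
The date termination becomes effective: 10 calendar days after 2020-07-16 is 2020-07-26.

2020-07-26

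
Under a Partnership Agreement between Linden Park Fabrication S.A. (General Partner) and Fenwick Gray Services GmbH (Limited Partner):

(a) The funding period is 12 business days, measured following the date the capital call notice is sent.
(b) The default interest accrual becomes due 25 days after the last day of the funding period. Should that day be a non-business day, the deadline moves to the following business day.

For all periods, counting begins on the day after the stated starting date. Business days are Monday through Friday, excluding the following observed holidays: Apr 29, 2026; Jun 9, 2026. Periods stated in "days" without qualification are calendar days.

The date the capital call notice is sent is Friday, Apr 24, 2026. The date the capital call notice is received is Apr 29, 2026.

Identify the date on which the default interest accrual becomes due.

The last day of the funding period: 12 business days after Friday, Apr 24, 2026, skipping weekends and the listed holiday on Apr 29 — Apr 27, Apr 28, Apr 30, May 1, …, May 11, May 12, May 13 — lands on Wednesday, May 13, 2026.
The date on which the default interest accrual becomes due: 25 calendar days after May 13, 2026 is Jun 7, 2026. That falls on a Sunday, so it rolls to the next business day, Monday, Jun 8, 2026.

Jun 8, 2026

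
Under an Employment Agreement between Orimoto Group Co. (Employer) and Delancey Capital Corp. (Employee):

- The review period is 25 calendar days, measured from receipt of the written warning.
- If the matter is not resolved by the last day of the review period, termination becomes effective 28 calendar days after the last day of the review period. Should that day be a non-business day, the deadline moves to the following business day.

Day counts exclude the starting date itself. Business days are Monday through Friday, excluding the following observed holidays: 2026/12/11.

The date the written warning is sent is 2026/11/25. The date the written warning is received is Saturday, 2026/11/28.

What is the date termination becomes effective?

Adding 25 calendar days to 2026/11/28 gives 2026/12/23, which is the last day of the review period.
The date termination becomes effective: 28 calendar days after 2026/12/23 is 2027/01/20. 2027/01/20 is a Wednesday and is not a listed holiday, so no roll-forward applies.

2027/01/20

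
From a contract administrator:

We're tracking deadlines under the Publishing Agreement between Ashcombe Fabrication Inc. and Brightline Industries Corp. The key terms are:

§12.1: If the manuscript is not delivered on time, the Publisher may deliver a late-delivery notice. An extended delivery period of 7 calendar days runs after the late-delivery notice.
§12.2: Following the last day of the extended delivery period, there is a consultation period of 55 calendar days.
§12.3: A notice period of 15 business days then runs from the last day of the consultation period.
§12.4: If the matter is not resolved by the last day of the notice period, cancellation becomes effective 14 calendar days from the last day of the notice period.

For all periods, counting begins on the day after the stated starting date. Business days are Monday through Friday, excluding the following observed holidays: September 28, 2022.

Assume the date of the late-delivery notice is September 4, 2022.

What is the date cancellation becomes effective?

December 9, 2022

The last day of the extended delivery period: September 4, 2022 + 7 days = September 11, 2022.
Adding 55 calendar days to September 11, 2022 gives November 5, 2022, which is the last day of the consultation period.
From Saturday, November 5, 2022, 15 business days (Nov 7, Nov 8, Nov 9, Nov 10, …, Nov 23, Nov 24, Nov 25, skipping weekends) brings us to Friday, November 25, 2022, which is the last day of the notice period.
The date cancellation becomes effective: November 25, 2022 + 14 days = December 9, 2022.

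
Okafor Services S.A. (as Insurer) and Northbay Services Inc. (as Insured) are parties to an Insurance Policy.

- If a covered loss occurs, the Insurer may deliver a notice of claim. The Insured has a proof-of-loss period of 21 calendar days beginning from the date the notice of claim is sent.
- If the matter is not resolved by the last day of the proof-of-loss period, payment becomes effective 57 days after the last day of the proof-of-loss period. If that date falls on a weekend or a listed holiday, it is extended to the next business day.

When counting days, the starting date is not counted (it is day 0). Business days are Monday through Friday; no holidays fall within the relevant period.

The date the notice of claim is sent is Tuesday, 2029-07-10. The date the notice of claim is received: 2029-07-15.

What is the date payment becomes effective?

Adding 21 calendar days to 2029-07-10 gives 2029-07-31, which is the last day of the proof-of-loss period.
The date payment becomes effective: 2029-07-31 + 57 days = 2029-09-26. 2029-09-26 is a Wednesday, so no roll-forward applies.

2029-09-26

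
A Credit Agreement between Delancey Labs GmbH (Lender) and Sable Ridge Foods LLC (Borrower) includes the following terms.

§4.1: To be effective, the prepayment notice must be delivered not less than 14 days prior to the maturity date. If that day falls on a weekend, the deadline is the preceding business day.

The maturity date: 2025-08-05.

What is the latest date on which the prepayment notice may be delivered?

2025-08-05 minus 14 days is 2025-07-22. That is a Tuesday, so no adjustment is needed.

2025-07-22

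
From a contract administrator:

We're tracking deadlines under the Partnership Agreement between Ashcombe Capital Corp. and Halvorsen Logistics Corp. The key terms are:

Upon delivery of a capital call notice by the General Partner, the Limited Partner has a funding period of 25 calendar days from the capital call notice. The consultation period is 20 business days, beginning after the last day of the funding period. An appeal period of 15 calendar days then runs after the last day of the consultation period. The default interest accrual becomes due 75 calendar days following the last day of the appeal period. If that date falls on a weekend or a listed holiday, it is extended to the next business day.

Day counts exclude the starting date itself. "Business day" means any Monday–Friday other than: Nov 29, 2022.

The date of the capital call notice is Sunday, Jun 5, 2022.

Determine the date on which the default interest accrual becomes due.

The last day of the funding period: Jun 5, 2022 + 25 days = Jun 30, 2022.
From Thursday, Jun 30, 2022, 20 business days (Jul 1, Jul 4, Jul 5, Jul 6, …, Jul 26, Jul 27, Jul 28, skipping weekends) brings us to Thursday, Jul 28, 2022, which is the last day of the consultation period.
The last day of the appeal period: Jul 28, 2022 + 15 days = Aug 12, 2022.
Adding 75 calendar days to Aug 12, 2022 gives Oct 26, 2022, which is the date on which the default interest accrual becomes due. Oct 26, 2022 is a Wednesday and is not a listed holiday, so no roll-forward applies.

Oct 26, 2022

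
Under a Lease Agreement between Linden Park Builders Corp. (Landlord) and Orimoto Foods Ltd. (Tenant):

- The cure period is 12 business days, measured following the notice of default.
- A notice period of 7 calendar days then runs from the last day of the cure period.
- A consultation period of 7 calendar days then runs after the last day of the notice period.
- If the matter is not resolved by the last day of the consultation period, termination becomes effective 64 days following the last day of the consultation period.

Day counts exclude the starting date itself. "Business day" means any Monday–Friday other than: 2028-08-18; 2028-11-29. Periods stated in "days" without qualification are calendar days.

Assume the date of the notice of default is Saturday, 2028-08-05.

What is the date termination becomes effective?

2028-11-09

From Saturday, 2028-08-05, 12 business days (Aug 7, Aug 8, Aug 9, Aug 10, …, Aug 21, Aug 22, Aug 23, skipping weekends and the listed holiday on Aug 18) brings us to Wednesday, 2028-08-23, which is the last day of the cure period.
The last day of the notice period: 7 calendar days after 2028-08-23 is 2028-08-30.
The last day of the consultation period: 7 calendar days after 2028-08-30 is 2028-09-06.
The date termination becomes effective: 64 calendar days after 2028-09-06 is 2028-11-09.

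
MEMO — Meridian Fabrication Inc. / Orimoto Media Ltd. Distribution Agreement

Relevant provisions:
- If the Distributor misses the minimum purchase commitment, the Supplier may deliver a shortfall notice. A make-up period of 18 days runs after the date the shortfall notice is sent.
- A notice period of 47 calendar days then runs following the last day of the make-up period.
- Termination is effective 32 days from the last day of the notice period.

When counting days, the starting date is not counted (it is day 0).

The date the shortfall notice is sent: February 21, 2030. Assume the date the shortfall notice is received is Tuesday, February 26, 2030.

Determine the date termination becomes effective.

May 29, 2030

The last day of the make-up period: 18 calendar days after February 21, 2030 is March 11, 2030.
The last day of the notice period: 47 calendar days after March 11, 2030 is April 27, 2030.
The date termination becomes effective: 32 calendar days after April 27, 2030 is May 29, 2030.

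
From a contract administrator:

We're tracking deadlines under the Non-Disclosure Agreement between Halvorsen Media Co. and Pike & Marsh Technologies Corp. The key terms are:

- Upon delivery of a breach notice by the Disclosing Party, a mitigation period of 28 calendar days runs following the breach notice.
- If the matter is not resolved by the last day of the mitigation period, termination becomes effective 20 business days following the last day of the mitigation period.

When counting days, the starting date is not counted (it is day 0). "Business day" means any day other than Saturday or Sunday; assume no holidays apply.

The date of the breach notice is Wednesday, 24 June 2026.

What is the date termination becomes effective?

The last day of the mitigation period: 24 June 2026 + 28 days = 22 July 2026.
The date termination becomes effective: 20 business days after Wednesday, 22 July 2026, skipping weekends — Jul 23, Jul 24, Jul 27, Jul 28, …, Aug 17, Aug 18, Aug 19 — lands on Wednesday, 19 August 2026.

19 August 2026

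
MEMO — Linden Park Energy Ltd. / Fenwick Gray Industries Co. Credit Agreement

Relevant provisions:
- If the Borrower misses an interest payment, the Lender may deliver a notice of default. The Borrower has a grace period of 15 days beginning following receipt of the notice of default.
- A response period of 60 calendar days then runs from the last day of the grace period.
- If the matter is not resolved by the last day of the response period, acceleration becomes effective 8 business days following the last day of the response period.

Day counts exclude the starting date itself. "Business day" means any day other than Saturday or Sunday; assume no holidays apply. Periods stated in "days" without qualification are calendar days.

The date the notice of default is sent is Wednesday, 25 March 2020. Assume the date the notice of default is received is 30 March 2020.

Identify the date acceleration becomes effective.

The last day of the grace period: 15 calendar days after 30 March 2020 is 14 April 2020.
Adding 60 calendar days to 14 April 2020 gives 13 June 2020, which is the last day of the response period.
From Saturday, 13 June 2020, 8 business days (Jun 15, Jun 16, Jun 17, Jun 18, Jun 19, Jun 22, Jun 23, Jun 24, skipping weekends) brings us to Wednesday, 24 June 2020, which is the date acceleration becomes effective.

24 June 2020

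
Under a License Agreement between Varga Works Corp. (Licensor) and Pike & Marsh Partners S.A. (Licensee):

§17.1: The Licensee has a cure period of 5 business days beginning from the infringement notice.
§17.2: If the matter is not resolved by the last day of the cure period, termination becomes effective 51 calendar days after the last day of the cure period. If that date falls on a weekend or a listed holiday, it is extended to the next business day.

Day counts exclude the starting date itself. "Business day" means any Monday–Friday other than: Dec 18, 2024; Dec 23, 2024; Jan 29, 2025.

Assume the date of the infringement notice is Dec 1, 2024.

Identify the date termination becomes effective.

The last day of the cure period: 5 business days after Sunday, Dec 1, 2024, skipping weekends — Dec 2, Dec 3, Dec 4, Dec 5, Dec 6 — lands on Friday, Dec 6, 2024.
The date termination becomes effective: 51 calendar days after Dec 6, 2024 is Jan 26, 2025. That falls on a Sunday, so it rolls to the next business day, Monday, Jan 27, 2025.

Jan 27, 2025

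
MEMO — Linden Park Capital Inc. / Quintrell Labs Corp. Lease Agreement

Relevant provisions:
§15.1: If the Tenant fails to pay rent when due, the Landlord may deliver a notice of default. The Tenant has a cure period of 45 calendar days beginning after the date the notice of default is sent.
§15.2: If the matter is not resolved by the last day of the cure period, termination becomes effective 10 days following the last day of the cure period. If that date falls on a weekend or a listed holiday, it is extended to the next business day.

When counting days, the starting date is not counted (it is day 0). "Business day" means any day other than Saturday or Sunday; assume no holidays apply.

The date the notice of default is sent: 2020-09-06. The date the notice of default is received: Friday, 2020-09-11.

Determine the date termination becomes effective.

2020-11-02

The last day of the cure period: 2020-09-06 + 45 days = 2020-10-21.
Adding 10 calendar days to 2020-10-21 gives 2020-10-31, which is the date termination becomes effective. That falls on a Saturday, so it rolls to the next business day, Monday, 2020-11-02.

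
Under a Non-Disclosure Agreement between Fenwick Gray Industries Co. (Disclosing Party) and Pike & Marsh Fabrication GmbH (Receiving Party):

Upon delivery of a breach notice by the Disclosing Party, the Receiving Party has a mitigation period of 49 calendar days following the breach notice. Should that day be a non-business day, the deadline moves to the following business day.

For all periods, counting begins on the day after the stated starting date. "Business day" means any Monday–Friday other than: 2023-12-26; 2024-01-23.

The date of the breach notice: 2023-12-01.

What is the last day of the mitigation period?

The last day of the mitigation period: 49 calendar days after 2023-12-01 is 2024-01-19. 2024-01-19 is a Friday and is not a listed holiday, so no roll-forward applies.

2024-01-19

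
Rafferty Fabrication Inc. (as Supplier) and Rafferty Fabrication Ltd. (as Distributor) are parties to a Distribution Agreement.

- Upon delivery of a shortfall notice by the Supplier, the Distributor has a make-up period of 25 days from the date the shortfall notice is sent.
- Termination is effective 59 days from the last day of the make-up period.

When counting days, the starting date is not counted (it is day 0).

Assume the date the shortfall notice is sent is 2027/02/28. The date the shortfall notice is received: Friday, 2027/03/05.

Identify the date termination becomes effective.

Adding 25 calendar days to 2027/02/28 gives 2027/03/25, which is the last day of the make-up period.
Adding 59 calendar days to 2027/03/25 gives 2027/05/23, which is the date termination becomes effective.

2027/05/23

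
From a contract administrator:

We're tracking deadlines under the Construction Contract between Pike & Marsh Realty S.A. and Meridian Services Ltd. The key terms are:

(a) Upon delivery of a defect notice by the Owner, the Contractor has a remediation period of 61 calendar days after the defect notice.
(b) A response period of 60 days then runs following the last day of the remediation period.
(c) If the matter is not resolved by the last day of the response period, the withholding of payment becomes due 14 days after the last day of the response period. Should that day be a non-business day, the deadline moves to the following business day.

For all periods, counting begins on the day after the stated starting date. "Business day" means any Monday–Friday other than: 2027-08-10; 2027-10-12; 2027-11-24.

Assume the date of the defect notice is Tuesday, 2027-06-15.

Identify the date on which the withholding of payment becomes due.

The last day of the remediation period: 2027-06-15 + 61 days = 2027-08-15.
The last day of the response period: 60 calendar days after 2027-08-15 is 2027-10-14.
Adding 14 calendar days to 2027-10-14 gives 2027-10-28, which is the date on which the withholding of payment becomes due. 2027-10-28 is a Thursday and is not a listed holiday, so no roll-forward applies.

2027-10-28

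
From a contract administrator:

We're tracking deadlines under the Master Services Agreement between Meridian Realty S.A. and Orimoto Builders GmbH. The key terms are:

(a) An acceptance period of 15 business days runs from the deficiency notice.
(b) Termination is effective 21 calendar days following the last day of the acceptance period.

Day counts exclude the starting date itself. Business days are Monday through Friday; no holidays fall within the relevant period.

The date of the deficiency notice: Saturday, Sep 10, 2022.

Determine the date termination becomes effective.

Oct 21, 2022

The last day of the acceptance period: counting 15 business days from Saturday, Sep 10, 2022 (Sep 12, Sep 13, Sep 14, Sep 15, …, Sep 28, Sep 29, Sep 30, skipping weekends) reaches Friday, Sep 30, 2022.
The date termination becomes effective: 21 calendar days after Sep 30, 2022 is Oct 21, 2022.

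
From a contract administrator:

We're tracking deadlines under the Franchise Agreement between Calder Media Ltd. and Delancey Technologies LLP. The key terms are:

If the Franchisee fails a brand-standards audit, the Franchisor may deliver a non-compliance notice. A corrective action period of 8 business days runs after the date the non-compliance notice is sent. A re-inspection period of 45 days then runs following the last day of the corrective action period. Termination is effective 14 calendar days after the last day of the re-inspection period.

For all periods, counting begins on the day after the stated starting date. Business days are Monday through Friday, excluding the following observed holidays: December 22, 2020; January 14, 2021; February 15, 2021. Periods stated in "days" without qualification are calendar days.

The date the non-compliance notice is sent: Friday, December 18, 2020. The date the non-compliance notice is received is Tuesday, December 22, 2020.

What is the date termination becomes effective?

February 28, 2021

From Friday, December 18, 2020, 8 business days (Dec 21, Dec 23, Dec 24, Dec 25, Dec 28, Dec 29, Dec 30, Dec 31, skipping weekends and the listed holiday on Dec 22) brings us to Thursday, December 31, 2020, which is the last day of the corrective action period.
The last day of the re-inspection period: December 31, 2020 + 45 days = February 14, 2021.
The date termination becomes effective: February 14, 2021 + 14 days = February 28, 2021.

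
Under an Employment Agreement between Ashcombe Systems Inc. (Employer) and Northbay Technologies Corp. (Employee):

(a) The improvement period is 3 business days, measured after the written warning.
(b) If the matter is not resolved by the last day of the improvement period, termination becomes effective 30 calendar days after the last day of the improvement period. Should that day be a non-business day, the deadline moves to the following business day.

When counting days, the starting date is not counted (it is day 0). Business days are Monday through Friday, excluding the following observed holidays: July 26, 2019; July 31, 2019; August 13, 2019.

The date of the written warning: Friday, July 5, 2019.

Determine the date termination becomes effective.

August 9, 2019

From Friday, July 5, 2019, 3 business days (Jul 8, Jul 9, Jul 10, skipping weekends) brings us to Wednesday, July 10, 2019, which is the last day of the improvement period.
The date termination becomes effective: 30 calendar days after July 10, 2019 is August 9, 2019. August 9, 2019 is a Friday and is not a listed holiday, so no roll-forward applies.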